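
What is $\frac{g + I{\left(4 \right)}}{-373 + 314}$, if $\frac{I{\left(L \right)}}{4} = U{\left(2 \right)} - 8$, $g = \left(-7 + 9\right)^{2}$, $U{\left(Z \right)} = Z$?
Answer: $\frac{20}{59} \approx 0.33898$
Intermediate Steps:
$g = 4$ ($g = 2^{2} = 4$)
$I{\left(L \right)} = -24$ ($I{\left(L \right)} = 4 \left(2 - 8\right) = 4 \left(-6\right) = -24$)
$\frac{g + I{\left(4 \right)}}{-373 + 314} = \frac{4 - 24}{-373 + 314} = - \frac{20}{-59} = \left(-20\right) \left(- \frac{1}{59}\right) = \frac{20}{59}$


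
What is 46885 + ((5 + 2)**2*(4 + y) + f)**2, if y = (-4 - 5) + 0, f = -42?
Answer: 129254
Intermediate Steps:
y = -9 (y = -9 + 0 = -9)
46885 + ((5 + 2)**2*(4 + y) + f)**2 = 46885 + ((5 + 2)**2*(4 - 9) - 42)**2 = 46885 + (7**2*(-5) - 42)**2 = 46885 + (49*(-5) - 42)**2 = 46885 + (-245 - 42)**2 = 46885 + (-287)**2 = 46885 + 82369 = 129254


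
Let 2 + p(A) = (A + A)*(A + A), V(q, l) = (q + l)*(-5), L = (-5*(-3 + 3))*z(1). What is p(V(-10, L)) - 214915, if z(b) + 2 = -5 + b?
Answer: -204917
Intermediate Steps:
z(b) = -7 + b (z(b) = -2 + (-5 + b) = -7 + b)
L = 0 (L = (-5*(-3 + 3))*(-7 + 1) = -5*0*(-6) = 0*(-6) = 0)
V(q, l) = -5*l - 5*q (V(q, l) = (l + q)*(-5) = -5*l - 5*q)
p(A) = -2 + 4*A² (p(A) = -2 + (A + A)*(A + A) = -2 + (2*A)*(2*A) = -2 + 4*A²)
p(V(-10, L)) - 214915 = (-2 + 4*(-5*0 - 5*(-10))²) - 214915 = (-2 + 4*(0 + 50)²) - 214915 = (-2 + 4*50²) - 214915 = (-2 + 4*2500) - 214915 = (-2 + 10000) - 214915 = 9998 - 214915 = -204917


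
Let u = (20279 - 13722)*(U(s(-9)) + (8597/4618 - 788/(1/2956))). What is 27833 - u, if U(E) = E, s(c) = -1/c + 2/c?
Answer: 634793884153763/41562 ≈ 1.5273e+10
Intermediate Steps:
s(c) = 1/c
u = -634792727358617/41562 (u = (20279 - 13722)*(1/(-9) + (8597/4618 - 788/(1/2956))) = 6557*(-⅑ + (8597*(1/4618) - 788/1/2956)) = 6557*(-⅑ + (8597/4618 - 788*2956)) = 6557*(-⅑ + (8597/4618 - 2329328)) = 6557*(-⅑ - 10756828107/4618) = 6557*(-96811457581/41562) = -634792727358617/41562 ≈ -1.5273e+10)
27833 - u = 27833 - 1*(-634792727358617/41562) = 27833 + 634792727358617/41562 = 634793884153763/41562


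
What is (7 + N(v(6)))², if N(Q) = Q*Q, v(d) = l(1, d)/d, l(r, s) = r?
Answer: 64009/1296 ≈ 49.390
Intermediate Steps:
v(d) = 1/d
N(Q) = Q²
(7 + N(v(6)))² = (7 + (1/6)²)² = (7 + (⅙)²)² = (7 + 1/36)² = (253/36)² = 64009/1296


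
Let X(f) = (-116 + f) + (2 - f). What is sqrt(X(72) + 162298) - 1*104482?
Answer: -104482 + 2*sqrt(40546) ≈ -1.0408e+5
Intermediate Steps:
X(f) = -114
sqrt(X(72) + 162298) - 1*104482 = sqrt(-114 + 162298) - 1*104482 = sqrt(162184) - 104482 = 2*sqrt(40546) - 104482 = -104482 + 2*sqrt(40546)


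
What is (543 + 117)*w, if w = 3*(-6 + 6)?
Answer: 0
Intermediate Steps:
w = 0 (w = 3*0 = 0)
(543 + 117)*w = (543 + 117)*0 = 660*0 = 0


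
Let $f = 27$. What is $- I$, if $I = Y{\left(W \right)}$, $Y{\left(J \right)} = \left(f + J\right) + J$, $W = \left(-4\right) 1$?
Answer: $-19$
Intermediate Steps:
$W = -4$
$Y{\left(J \right)} = 27 + 2 J$ ($Y{\left(J \right)} = \left(27 + J\right) + J = 27 + 2 J$)
$I = 19$ ($I = 27 + 2 \left(-4\right) = 27 - 8 = 19$)
$- I = \left(-1\right) 19 = -19$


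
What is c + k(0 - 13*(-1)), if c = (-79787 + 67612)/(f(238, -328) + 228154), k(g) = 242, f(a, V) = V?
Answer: 55121717/227826 ≈ 241.95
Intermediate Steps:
c = -12175/227826 (c = (-79787 + 67612)/(-328 + 228154) = -12175/227826 ≈ -0.053440)
c + k(0 - 13*(-1)) = -12175/227826 + 242 = 55121717/227826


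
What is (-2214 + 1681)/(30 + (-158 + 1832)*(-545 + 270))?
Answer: 533/460320 ≈ 0.0011579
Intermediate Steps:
(-2214 + 1681)/(30 + (-158 + 1832)*(-545 + 270)) = -533/(30 + 1674*(-275)) = -533/(30 - 460350) = -533/(-460320) = -533*(-1/460320) = 533/460320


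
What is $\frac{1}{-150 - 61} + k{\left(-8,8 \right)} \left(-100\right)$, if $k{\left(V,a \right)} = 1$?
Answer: $- \frac{21101}{211} \approx -100.0$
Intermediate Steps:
$\frac{1}{-150 - 61} + k{\left(-8,8 \right)} \left(-100\right) = \frac{1}{-150 - 61} + 1 \left(-100\right) = \frac{1}{-211} - 100 = - \frac{1}{211} - 100 = - \frac{21101}{211}$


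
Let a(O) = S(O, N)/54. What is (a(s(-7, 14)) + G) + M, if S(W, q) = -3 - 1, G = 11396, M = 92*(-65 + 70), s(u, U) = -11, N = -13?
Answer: 320110/27 ≈ 11856.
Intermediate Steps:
M = 460 (M = 92*5 = 460)
S(W, q) = -4
a(O) = -2/27 (a(O) = -4/54 = -4*1/54 = -2/27)
(a(s(-7, 14)) + G) + M = (-2/27 + 11396) + 460 = 307690/27 + 460 = 320110/27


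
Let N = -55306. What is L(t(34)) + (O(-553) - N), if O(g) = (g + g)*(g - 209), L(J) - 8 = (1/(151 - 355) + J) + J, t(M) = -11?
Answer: 183205055/204 ≈ 8.9806e+5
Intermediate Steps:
L(J) = 1631/204 + 2*J (L(J) = 8 + ((1/(151 - 355) + J) + J) = 8 + ((1/(-204) + J) + J) = 8 + ((-1/204 + J) + J) = 8 + (-1/204 + 2*J) = 1631/204 + 2*J)
O(g) = 2*g*(-209 + g) (O(g) = (2*g)*(-209 + g) = 2*g*(-209 + g))
L(t(34)) + (O(-553) - N) = (1631/204 + 2*(-11)) + (2*(-553)*(-209 - 553) - 1*(-55306)) = (1631/204 - 22) + (2*(-553)*(-762) + 55306) = -2857/204 + (842772 + 55306) = -2857/204 + 898078 = 183205055/204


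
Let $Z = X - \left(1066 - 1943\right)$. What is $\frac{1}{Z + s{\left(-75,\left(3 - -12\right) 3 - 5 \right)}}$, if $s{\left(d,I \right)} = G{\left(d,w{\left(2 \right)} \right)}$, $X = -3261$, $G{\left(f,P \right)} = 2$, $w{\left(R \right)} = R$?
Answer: $- \frac{1}{2382} \approx -0.00041982$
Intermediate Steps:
$s{\left(d,I \right)} = 2$
$Z = -2384$ ($Z = -3261 - \left(1066 - 1943\right) = -3261 - -877 = -3261 + 877 = -2384$)
$\frac{1}{Z + s{\left(-75,\left(3 - -12\right) 3 - 5 \right)}} = \frac{1}{-2384 + 2} = \frac{1}{-2382} = - \frac{1}{2382}$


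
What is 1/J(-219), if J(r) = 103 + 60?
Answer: 1/163 ≈ 0.0061350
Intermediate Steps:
J(r) = 163
1/J(-219) = 1/163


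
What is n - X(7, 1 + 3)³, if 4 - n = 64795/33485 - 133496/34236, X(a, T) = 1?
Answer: 284548466/57319623 ≈ 4.9642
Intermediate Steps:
n = 341868089/57319623 (n = 4 - (64795/33485 - 133496/34236) = 4 - (64795*(1/33485) - 133496*1/34236) = 4 - (12959/6697 - 33374/8559) = 4 - 1*(-112589597/57319623) = 4 + 112589597/57319623 = 341868089/57319623 ≈ 5.9642)
n - X(7, 1 + 3)³ = 341868089/57319623 - 1*1³ = 341868089/57319623 - 1*1 = 341868089/57319623 - 1 = 284548466/57319623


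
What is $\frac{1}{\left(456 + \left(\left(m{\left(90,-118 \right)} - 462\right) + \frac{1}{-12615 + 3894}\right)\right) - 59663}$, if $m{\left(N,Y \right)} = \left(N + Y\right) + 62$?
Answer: $- \frac{8721}{520076836} \approx -1.6769 \cdot 10^{-5}$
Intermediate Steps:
$m{\left(N,Y \right)} = 62 + N + Y$
$\frac{1}{\left(456 + \left(\left(m{\left(90,-118 \right)} - 462\right) + \frac{1}{-12615 + 3894}\right)\right) - 59663} = \frac{1}{\left(456 + \left(\left(\left(62 + 90 - 118\right) - 462\right) + \frac{1}{-12615 + 3894}\right)\right) - 59663} = \frac{1}{\left(456 + \left(\left(34 - 462\right) + \frac{1}{-8721}\right)\right) - 59663} = \frac{1}{\left(456 - \frac{3732589}{8721}\right) - 59663} = \frac{1}{\frac{244187}{8721} - 59663} = \frac{1}{- \frac{520076836}{8721}} = - \frac{8721}{520076836}$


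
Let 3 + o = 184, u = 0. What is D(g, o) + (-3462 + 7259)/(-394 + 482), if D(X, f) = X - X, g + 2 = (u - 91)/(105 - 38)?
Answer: 3797/88 ≈ 43.148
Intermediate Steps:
o = 181 (o = -3 + 184 = 181)
g = -225/67 (g = -2 + (0 - 91)/(105 - 38) = -2 - 91/67 = -225/67 ≈ -3.3582)
D(X, f) = 0
D(g, o) + (-3462 + 7259)/(-394 + 482) = 0 + (-3462 + 7259)/(-394 + 482) = 0 + 3797/88 = 3797/88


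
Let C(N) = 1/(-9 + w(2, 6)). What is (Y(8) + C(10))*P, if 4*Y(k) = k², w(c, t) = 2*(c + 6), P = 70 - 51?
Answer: 2147/7 ≈ 306.71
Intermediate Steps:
P = 19
w(c, t) = 12 + 2*c (w(c, t) = 2*(6 + c) = 12 + 2*c)
C(N) = ⅐ (C(N) = 1/(-9 + (12 + 2*2)) = 1/(-9 + (12 + 4)) = 1/(-9 + 16) = 1/7 = ⅐)
Y(k) = k²/4
(Y(8) + C(10))*P = ((¼)*8² + ⅐)*19 = ((¼)*64 + ⅐)*19 = (16 + ⅐)*19 = (113/7)*19 = 2147/7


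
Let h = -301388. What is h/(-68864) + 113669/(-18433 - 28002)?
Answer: 1541812441/799424960 ≈ 1.9287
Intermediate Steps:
h/(-68864) + 113669/(-18433 - 28002) = -301388/(-68864) + 113669/(-18433 - 28002) = -301388*(-1/68864) + 113669/(-46435) = 75347/17216 + 113669*(-1/46435) = 75347/17216 - 113669/46435 = 1541812441/799424960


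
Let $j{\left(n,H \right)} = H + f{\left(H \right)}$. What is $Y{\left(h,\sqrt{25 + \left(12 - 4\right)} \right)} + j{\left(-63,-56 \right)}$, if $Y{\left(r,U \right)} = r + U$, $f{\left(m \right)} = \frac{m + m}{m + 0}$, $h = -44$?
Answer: $-98 + \sqrt{33} \approx -92.255$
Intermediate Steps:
$f{\left(m \right)} = 2$ ($f{\left(m \right)} = \frac{2 m}{m} = 2$)
$j{\left(n,H \right)} = 2 + H$ ($j{\left(n,H \right)} = H + 2 = 2 + H$)
$Y{\left(r,U \right)} = U + r$
$Y{\left(h,\sqrt{25 + \left(12 - 4\right)} \right)} + j{\left(-63,-56 \right)} = \left(\sqrt{25 + \left(12 - 4\right)} - 44\right) + \left(2 - 56\right) = \left(\sqrt{25 + \left(12 - 4\right)} - 44\right) - 54 = \left(\sqrt{25 + 8} - 44\right) - 54 = \left(\sqrt{33} - 44\right) - 54 = \left(-44 + \sqrt{33}\right) - 54 = -98 + \sqrt{33}$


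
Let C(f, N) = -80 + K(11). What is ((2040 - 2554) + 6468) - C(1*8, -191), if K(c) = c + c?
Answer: 6012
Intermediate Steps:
K(c) = 2*c
C(f, N) = -58 (C(f, N) = -80 + 2*11 = -80 + 22 = -58)
((2040 - 2554) + 6468) - C(1*8, -191) = ((2040 - 2554) + 6468) - 1*(-58) = (-514 + 6468) + 58 = 5954 + 58 = 6012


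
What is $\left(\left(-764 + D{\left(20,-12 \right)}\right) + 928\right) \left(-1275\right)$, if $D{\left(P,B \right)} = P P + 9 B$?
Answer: $-581400$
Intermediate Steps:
$D{\left(P,B \right)} = P^{2} + 9 B$
$\left(\left(-764 + D{\left(20,-12 \right)}\right) + 928\right) \left(-1275\right) = \left(\left(-764 + \left(20^{2} + 9 \left(-12\right)\right)\right) + 928\right) \left(-1275\right) = \left(\left(-764 + \left(400 - 108\right)\right) + 928\right) \left(-1275\right) = \left(\left(-764 + 292\right) + 928\right) \left(-1275\right) = \left(-472 + 928\right) \left(-1275\right) = 456 \left(-1275\right) = -581400$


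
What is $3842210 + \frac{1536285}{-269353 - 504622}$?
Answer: $\frac{594754589693}{154795} \approx 3.8422 \cdot 10^{6}$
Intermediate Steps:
$3842210 + \frac{1536285}{-269353 - 504622} = 3842210 + \frac{1536285}{-773975} = 3842210 + 1536285 \left(- \frac{1}{773975}\right) = 3842210 - \frac{307257}{154795} = \frac{594754589693}{154795}$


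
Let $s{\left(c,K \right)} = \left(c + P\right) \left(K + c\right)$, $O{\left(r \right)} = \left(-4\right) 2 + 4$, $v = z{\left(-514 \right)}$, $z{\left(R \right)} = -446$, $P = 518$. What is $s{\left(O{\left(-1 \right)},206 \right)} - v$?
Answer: $104274$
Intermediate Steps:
$v = -446$
$O{\left(r \right)} = -4$ ($O{\left(r \right)} = -8 + 4 = -4$)
$s{\left(c,K \right)} = \left(518 + c\right) \left(K + c\right)$ ($s{\left(c,K \right)} = \left(c + 518\right) \left(K + c\right) = \left(518 + c\right) \left(K + c\right)$)
$s{\left(O{\left(-1 \right)},206 \right)} - v = \left(\left(-4\right)^{2} + 518 \cdot 206 + 518 \left(-4\right) + 206 \left(-4\right)\right) - -446 = \left(16 + 106708 - 2072 - 824\right) + 446 = 103828 + 446 = 104274$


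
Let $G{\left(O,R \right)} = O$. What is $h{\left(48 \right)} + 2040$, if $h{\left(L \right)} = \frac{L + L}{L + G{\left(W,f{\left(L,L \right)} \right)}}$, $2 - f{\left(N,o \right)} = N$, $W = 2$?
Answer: $\frac{51048}{25} \approx 2041.9$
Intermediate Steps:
$f{\left(N,o \right)} = 2 - N$
$h{\left(L \right)} = \frac{2 L}{2 + L}$ ($h{\left(L \right)} = \frac{L + L}{L + 2} = \frac{2 L}{2 + L}$)
$h{\left(48 \right)} + 2040 = 2 \cdot 48 \frac{1}{2 + 48} + 2040 = 2 \cdot 48 \cdot \frac{1}{50} + 2040 = \frac{48}{25} + 2040 = \frac{51048}{25}$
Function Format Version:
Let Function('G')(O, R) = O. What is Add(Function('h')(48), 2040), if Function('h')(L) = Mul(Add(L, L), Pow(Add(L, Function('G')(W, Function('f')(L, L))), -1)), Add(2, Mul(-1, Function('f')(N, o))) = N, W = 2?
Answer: Rational(51048, 25) ≈ 2041.9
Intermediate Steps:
Function('f')(N, o) = Add(2, Mul(-1, N))
Function('h')(L) = Mul(2, L, Pow(Add(2, L), -1)) (Function('h')(L) = Mul(Add(L, L), Pow(Add(L, 2), -1)) = Mul(Mul(2, L), Pow(Add(2, L), -1)) = Mul(2, L, Pow(Add(2, L), -1)))
Add(Function('h')(48), 2040) = Add(Mul(2, 48, Pow(Add(2, 48), -1)), 2040) = Add(Mul(2, 48, Pow(50, -1)), 2040) = Add(Mul(2, 48, Rational(1, 50)), 2040) = Add(Rational(48, 25), 2040) = Rational(51048, 25)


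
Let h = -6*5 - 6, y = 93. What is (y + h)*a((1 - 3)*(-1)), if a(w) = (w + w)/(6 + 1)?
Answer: 228/7 ≈ 32.571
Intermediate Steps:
a(w) = 2*w/7 (a(w) = (2*w)/7 = (2*w)*(1/7) = 2*w/7)
h = -36 (h = -30 - 6 = -36)
(y + h)*a((1 - 3)*(-1)) = (93 - 36)*(2*((1 - 3)*(-1))/7) = 57*(2*(-2*(-1))/7) = 57*((2/7)*2) = 57*(4/7) = 228/7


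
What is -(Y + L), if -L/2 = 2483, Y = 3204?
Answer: 1762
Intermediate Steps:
L = -4966 (L = -2*2483 = -4966)
-(Y + L) = -(3204 - 4966) = -1*(-1762) = 1762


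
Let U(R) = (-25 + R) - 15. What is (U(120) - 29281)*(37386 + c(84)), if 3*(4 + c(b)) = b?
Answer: -1092409410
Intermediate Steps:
U(R) = -40 + R
c(b) = -4 + b/3
(U(120) - 29281)*(37386 + c(84)) = ((-40 + 120) - 29281)*(37386 + (-4 + (⅓)*84)) = (80 - 29281)*(37386 + (-4 + 28)) = -29201*(37386 + 24) = -29201*37410 = -1092409410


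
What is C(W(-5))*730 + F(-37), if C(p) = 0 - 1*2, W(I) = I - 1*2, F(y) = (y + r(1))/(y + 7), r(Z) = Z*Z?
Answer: -7294/5 ≈ -1458.8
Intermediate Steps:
r(Z) = Z**2
F(y) = (1 + y)/(7 + y) (F(y) = (y + 1**2)/(y + 7) = (y + 1)/(7 + y) = (1 + y)/(7 + y))
W(I) = -2 + I (W(I) = I - 2 = -2 + I)
C(p) = -2 (C(p) = 0 - 2 = -2)
C(W(-5))*730 + F(-37) = -2*730 + (1 - 37)/(7 - 37) = -1460 - 36/(-30) = -1460 - 1/30*(-36) = -1460 + 6/5 = -7294/5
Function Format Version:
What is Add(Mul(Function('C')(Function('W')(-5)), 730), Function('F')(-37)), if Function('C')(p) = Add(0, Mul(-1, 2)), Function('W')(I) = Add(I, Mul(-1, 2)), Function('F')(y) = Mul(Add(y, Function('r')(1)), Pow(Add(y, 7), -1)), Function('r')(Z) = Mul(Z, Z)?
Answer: Rational(-7294, 5) ≈ -1458.8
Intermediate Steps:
Function('r')(Z) = Pow(Z, 2)
Function('F')(y) = Mul(Pow(Add(7, y), -1), Add(1, y)) (Function('F')(y) = Mul(Add(y, Pow(1, 2)), Pow(Add(y, 7), -1)) = Mul(Add(y, 1), Pow(Add(7, y), -1)) = Mul(Add(1, y), Pow(Add(7, y), -1)) = Mul(Pow(Add(7, y), -1), Add(1, y)))
Function('W')(I) = Add(-2, I) (Function('W')(I) = Add(I, -2) = Add(-2, I))
Function('C')(p) = -2 (Function('C')(p) = Add(0, -2) = -2)
Add(Mul(Function('C')(Function('W')(-5)), 730), Function('F')(-37)) = Add(Mul(-2, 730), Mul(Pow(Add(7, -37), -1), Add(1, -37))) = Add(-1460, Mul(Pow(-30, -1), -36)) = Add(-1460, Mul(Rational(-1, 30), -36)) = Add(-1460, Rational(6, 5)) = Rational(-7294, 5)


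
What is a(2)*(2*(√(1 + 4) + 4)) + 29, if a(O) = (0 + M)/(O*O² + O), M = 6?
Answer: 169/5 + 6*√5/5 ≈ 36.483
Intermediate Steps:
a(O) = 6/(O + O³) (a(O) = (0 + 6)/(O*O² + O) = 6/(O³ + O) = 6/(O + O³))
a(2)*(2*(√(1 + 4) + 4)) + 29 = (6/(2 + 2³))*(2*(√(1 + 4) + 4)) + 29 = (6/(2 + 8))*(2*(√5 + 4)) + 29 = (6/10)*(2*(4 + √5)) + 29 = (6*(⅒))*(8 + 2*√5) + 29 = 3*(8 + 2*√5)/5 + 29 = (24/5 + 6*√5/5) + 29 = 169/5 + 6*√5/5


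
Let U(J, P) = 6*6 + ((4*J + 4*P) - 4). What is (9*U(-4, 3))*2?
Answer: 504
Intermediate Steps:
U(J, P) = 32 + 4*J + 4*P (U(J, P) = 36 + (-4 + 4*J + 4*P) = 32 + 4*J + 4*P)
(9*U(-4, 3))*2 = (9*(32 + 4*(-4) + 4*3))*2 = (9*(32 - 16 + 12))*2 = (9*28)*2 = 252*2 = 504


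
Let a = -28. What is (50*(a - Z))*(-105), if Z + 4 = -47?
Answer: -120750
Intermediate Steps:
Z = -51 (Z = -4 - 47 = -51)
(50*(a - Z))*(-105) = (50*(-28 - 1*(-51)))*(-105) = (50*(-28 + 51))*(-105) = (50*23)*(-105) = 1150*(-105) = -120750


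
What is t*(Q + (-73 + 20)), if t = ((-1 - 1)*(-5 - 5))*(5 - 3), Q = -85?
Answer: -5520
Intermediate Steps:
t = 40 (t = -2*(-10)*2 = 20*2 = 40)
t*(Q + (-73 + 20)) = 40*(-85 + (-73 + 20)) = 40*(-85 - 53) = 40*(-138) = -5520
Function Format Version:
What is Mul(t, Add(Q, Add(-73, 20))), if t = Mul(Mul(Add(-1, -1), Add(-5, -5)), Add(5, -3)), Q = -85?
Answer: -5520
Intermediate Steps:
t = 40 (t = Mul(Mul(-2, -10), 2) = Mul(20, 2) = 40)
Mul(t, Add(Q, Add(-73, 20))) = Mul(40, Add(-85, Add(-73, 20))) = Mul(40, Add(-85, -53)) = Mul(40, -138) = -5520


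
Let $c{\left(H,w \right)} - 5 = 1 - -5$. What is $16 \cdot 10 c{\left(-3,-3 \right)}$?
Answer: $1760$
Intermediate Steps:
$c{\left(H,w \right)} = 11$ ($c{\left(H,w \right)} = 5 + \left(1 - -5\right) = 5 + \left(1 + 5\right) = 5 + 6 = 11$)
$16 \cdot 10 c{\left(-3,-3 \right)} = 16 \cdot 10 \cdot 11 = 160 \cdot 11 = 1760$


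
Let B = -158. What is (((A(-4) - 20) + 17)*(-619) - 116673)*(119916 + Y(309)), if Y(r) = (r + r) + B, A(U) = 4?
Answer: -14119141792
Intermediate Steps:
Y(r) = -158 + 2*r (Y(r) = (r + r) - 158 = 2*r - 158 = -158 + 2*r)
(((A(-4) - 20) + 17)*(-619) - 116673)*(119916 + Y(309)) = (((4 - 20) + 17)*(-619) - 116673)*(119916 + (-158 + 2*309)) = ((-16 + 17)*(-619) - 116673)*(119916 + (-158 + 618)) = (1*(-619) - 116673)*(119916 + 460) = (-619 - 116673)*120376 = -117292*120376 = -14119141792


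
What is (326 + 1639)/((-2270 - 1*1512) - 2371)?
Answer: -655/2051 ≈ -0.31936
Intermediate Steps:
(326 + 1639)/((-2270 - 1*1512) - 2371) = 1965/((-2270 - 1512) - 2371) = 1965/(-3782 - 2371) = 1965/(-6153) = 1965*(-1/6153) = -655/2051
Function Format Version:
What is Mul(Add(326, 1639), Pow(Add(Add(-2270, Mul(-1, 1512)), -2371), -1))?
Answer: Rational(-655, 2051) ≈ -0.31936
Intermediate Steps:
Mul(Add(326, 1639), Pow(Add(Add(-2270, Mul(-1, 1512)), -2371), -1)) = Mul(1965, Pow(Add(Add(-2270, -1512), -2371), -1)) = Mul(1965, Pow(Add(-3782, -2371), -1)) = Mul(1965, Pow(-6153, -1)) = Mul(1965, Rational(-1, 6153)) = Rational(-655, 2051)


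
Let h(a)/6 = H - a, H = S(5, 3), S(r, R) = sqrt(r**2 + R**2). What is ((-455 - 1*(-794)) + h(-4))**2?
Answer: 132993 + 4356*sqrt(34) ≈ 1.5839e+5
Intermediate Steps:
S(r, R) = sqrt(R**2 + r**2)
H = sqrt(34) (H = sqrt(3**2 + 5**2) = sqrt(9 + 25) = sqrt(34) ≈ 5.8309)
h(a) = -6*a + 6*sqrt(34) (h(a) = 6*(sqrt(34) - a) = -6*a + 6*sqrt(34))
((-455 - 1*(-794)) + h(-4))**2 = ((-455 - 1*(-794)) + (-6*(-4) + 6*sqrt(34)))**2 = ((-455 + 794) + (24 + 6*sqrt(34)))**2 = (339 + (24 + 6*sqrt(34)))**2 = (363 + 6*sqrt(34))**2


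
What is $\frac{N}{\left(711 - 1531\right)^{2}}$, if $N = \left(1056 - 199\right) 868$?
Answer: $\frac{185969}{168100} \approx 1.1063$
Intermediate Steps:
$N = 743876$ ($N = 857 \cdot 868 = 743876$)
$\frac{N}{\left(711 - 1531\right)^{2}} = \frac{743876}{\left(711 - 1531\right)^{2}} = \frac{743876}{\left(-820\right)^{2}} = \frac{743876}{672400} = 743876 \cdot \frac{1}{672400} = \frac{185969}{168100}$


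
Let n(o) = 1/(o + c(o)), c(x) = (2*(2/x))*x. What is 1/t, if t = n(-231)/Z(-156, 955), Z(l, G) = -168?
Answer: 38136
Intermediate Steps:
c(x) = 4 (c(x) = (4/x)*x = 4)
n(o) = 1/(4 + o) (n(o) = 1/(o + 4) = 1/(4 + o))
t = 1/38136 (t = 1/((4 - 231)*(-168)) = -1/168/(-227) = -1/227*(-1/168) = 1/38136 ≈ 2.6222e-5)
1/t = 1/(1/38136) = 38136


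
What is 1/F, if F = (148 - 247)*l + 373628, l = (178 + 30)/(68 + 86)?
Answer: 7/2614460 ≈ 2.6774e-6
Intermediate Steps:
l = 104/77 (l = 208/154 = 208*(1/154) = 104/77 ≈ 1.3506)
F = 2614460/7 (F = (148 - 247)*(104/77) + 373628 = -99*104/77 + 373628 = -936/7 + 373628 = 2614460/7 ≈ 3.7349e+5)
1/F = 1/(2614460/7) = 7/2614460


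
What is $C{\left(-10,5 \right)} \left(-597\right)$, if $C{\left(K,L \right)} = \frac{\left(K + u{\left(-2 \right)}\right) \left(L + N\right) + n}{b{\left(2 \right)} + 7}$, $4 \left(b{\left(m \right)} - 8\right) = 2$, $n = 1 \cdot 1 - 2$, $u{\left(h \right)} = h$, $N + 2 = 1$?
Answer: $\frac{58506}{31} \approx 1887.3$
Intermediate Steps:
$N = -1$ ($N = -2 + 1 = -1$)
$n = -1$ ($n = 1 - 2 = -1$)
$b{\left(m \right)} = \frac{17}{2}$ ($b{\left(m \right)} = 8 + \frac{1}{4} \cdot 2 = 8 + \frac{1}{2} = \frac{17}{2}$)
$C{\left(K,L \right)} = - \frac{2}{31} + \frac{2 \left(-1 + L\right) \left(-2 + K\right)}{31}$ ($C{\left(K,L \right)} = \frac{\left(K - 2\right) \left(L - 1\right) - 1}{\frac{17}{2} + 7} = \frac{\left(-2 + K\right) \left(-1 + L\right) - 1}{\frac{31}{2}} = \left(\left(-1 + L\right) \left(-2 + K\right) - 1\right) \frac{2}{31} = \left(-1 + \left(-1 + L\right) \left(-2 + K\right)\right) \frac{2}{31} = - \frac{2}{31} + \frac{2 \left(-1 + L\right) \left(-2 + K\right)}{31}$)
$C{\left(-10,5 \right)} \left(-597\right) = \left(\frac{2}{31} - \frac{20}{31} - - \frac{20}{31} + \frac{2}{31} \left(-10\right) 5\right) \left(-597\right) = \left(\frac{2}{31} - \frac{20}{31} + \frac{20}{31} - \frac{100}{31}\right) \left(-597\right) = \left(- \frac{98}{31}\right) \left(-597\right) = \frac{58506}{31}$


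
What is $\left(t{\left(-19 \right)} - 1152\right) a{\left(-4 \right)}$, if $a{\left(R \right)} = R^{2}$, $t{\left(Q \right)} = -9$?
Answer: $-18576$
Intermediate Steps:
$\left(t{\left(-19 \right)} - 1152\right) a{\left(-4 \right)} = \left(-9 - 1152\right) \left(-4\right)^{2} = \left(-1161\right) 16 = -18576$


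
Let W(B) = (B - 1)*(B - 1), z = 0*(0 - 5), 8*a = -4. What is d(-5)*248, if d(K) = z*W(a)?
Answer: 0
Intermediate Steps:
a = -½ (a = (⅛)*(-4) = -½ ≈ -0.50000)
z = 0 (z = 0*(-5) = 0)
W(B) = (-1 + B)² (W(B) = (-1 + B)*(-1 + B) = (-1 + B)²)
d(K) = 0 (d(K) = 0*(-1 - ½)² = 0*(-3/2)² = 0*(9/4) = 0)
d(-5)*248 = 0*248 = 0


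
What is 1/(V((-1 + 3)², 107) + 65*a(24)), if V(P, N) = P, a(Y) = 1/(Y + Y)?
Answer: 48/257 ≈ 0.18677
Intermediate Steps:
a(Y) = 1/(2*Y)
1/(V((-1 + 3)², 107) + 65*a(24)) = 1/((-1 + 3)² + 65*((½)/24)) = 1/(2² + 65*((½)*(1/24))) = 1/(4 + 65*(1/48)) = 1/(4 + 65/48) = 1/(257/48) = 48/257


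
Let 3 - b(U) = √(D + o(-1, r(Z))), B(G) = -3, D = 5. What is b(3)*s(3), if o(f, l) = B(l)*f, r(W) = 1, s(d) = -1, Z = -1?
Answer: -3 + 2*√2 ≈ -0.17157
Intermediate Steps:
o(f, l) = -3*f
b(U) = 3 - 2*√2 (b(U) = 3 - √(5 - 3*(-1)) = 3 - √(5 + 3) = 3 - √8 = 3 - 2*√2)
b(3)*s(3) = (3 - 2*√2)*(-1) = -3 + 2*√2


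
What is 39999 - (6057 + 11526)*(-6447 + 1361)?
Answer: 89467137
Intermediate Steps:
39999 - (6057 + 11526)*(-6447 + 1361) = 39999 - 17583*(-5086) = 39999 - 1*(-89427138) = 39999 + 89427138 = 89467137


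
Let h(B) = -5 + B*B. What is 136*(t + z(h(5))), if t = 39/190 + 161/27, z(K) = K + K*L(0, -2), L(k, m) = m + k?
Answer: -4825076/2565 ≈ -1881.1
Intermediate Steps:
L(k, m) = k + m
h(B) = -5 + B²
z(K) = -K (z(K) = K + K*(0 - 2) = K + K*(-2) = K - 2*K = -K)
t = 31643/5130 (t = 39*(1/190) + 161*(1/27) = 39/190 + 161/27 = 31643/5130 ≈ 6.1682)
136*(t + z(h(5))) = 136*(31643/5130 - (-5 + 5²)) = 136*(31643/5130 - (-5 + 25)) = 136*(31643/5130 - 1*20) = 136*(31643/5130 - 20) = 136*(-70957/5130) = -4825076/2565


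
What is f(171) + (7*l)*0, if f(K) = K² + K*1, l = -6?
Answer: 29412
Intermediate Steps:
f(K) = K + K² (f(K) = K² + K = K + K²)
f(171) + (7*l)*0 = 171*(1 + 171) + (7*(-6))*0 = 171*172 - 42*0 = 29412 + 0 = 29412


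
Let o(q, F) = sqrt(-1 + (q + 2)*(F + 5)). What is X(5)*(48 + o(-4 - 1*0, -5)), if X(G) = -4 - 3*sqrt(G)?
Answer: -(4 + 3*sqrt(5))*(48 + I) ≈ -513.99 - 10.708*I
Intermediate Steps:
X(G) = -4 - 3*sqrt(G)
o(q, F) = sqrt(-1 + (2 + q)*(5 + F))
X(5)*(48 + o(-4 - 1*0, -5)) = (-4 - 3*sqrt(5))*(48 + sqrt(9 + 2*(-5) + 5*(-4 - 1*0) - 5*(-4 - 1*0))) = (-4 - 3*sqrt(5))*(48 + sqrt(9 - 10 + 5*(-4 + 0) - 5*(-4 + 0))) = (-4 - 3*sqrt(5))*(48 + sqrt(9 - 10 + 5*(-4) - 5*(-4))) = (-4 - 3*sqrt(5))*(48 + sqrt(9 - 10 - 20 + 20)) = (-4 - 3*sqrt(5))*(48 + sqrt(-1)) = (-4 - 3*sqrt(5))*(48 + I)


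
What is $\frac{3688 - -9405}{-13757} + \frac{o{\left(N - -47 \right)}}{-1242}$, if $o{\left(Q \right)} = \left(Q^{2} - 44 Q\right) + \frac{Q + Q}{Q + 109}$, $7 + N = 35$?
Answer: $- \frac{164433801}{58219624} \approx -2.8244$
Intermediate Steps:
$N = 28$ ($N = -7 + 35 = 28$)
$o{\left(Q \right)} = Q^{2} - 44 Q + \frac{2 Q}{109 + Q}$ ($o{\left(Q \right)} = \left(Q^{2} - 44 Q\right) + \frac{2 Q}{109 + Q} = Q^{2} - 44 Q + \frac{2 Q}{109 + Q}$)
$\frac{3688 - -9405}{-13757} + \frac{o{\left(N - -47 \right)}}{-1242} = \frac{3688 - -9405}{-13757} + \frac{\left(28 - -47\right) \frac{1}{109 + \left(28 - -47\right)} \left(-4794 + \left(28 - -47\right)^{2} + 65 \left(28 - -47\right)\right)}{-1242} = \left(3688 + 9405\right) \left(- \frac{1}{13757}\right) + \frac{\left(28 + 47\right) \left(-4794 + \left(28 + 47\right)^{2} + 65 \left(28 + 47\right)\right)}{109 + \left(28 + 47\right)} \left(- \frac{1}{1242}\right) = 13093 \left(- \frac{1}{13757}\right) + \frac{75 \left(-4794 + 75^{2} + 65 \cdot 75\right)}{109 + 75} \left(- \frac{1}{1242}\right) = - \frac{13093}{13757} + \frac{75 \left(-4794 + 5625 + 4875\right)}{184} \left(- \frac{1}{1242}\right) = - \frac{13093}{13757} + 75 \cdot \frac{1}{184} \cdot 5706 \left(- \frac{1}{1242}\right) = - \frac{13093}{13757} + \frac{213975}{92} \left(- \frac{1}{1242}\right) = - \frac{13093}{13757} - \frac{7925}{4232} = - \frac{164433801}{58219624}$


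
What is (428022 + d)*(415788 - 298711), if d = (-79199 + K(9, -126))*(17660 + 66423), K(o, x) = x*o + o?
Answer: -790674235814990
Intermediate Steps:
K(o, x) = o + o*x (K(o, x) = o*x + o = o + o*x)
d = -6753882892 (d = (-79199 + 9*(1 - 126))*(17660 + 66423) = (-79199 + 9*(-125))*84083 = (-79199 - 1125)*84083 = -80324*84083 = -6753882892)
(428022 + d)*(415788 - 298711) = (428022 - 6753882892)*(415788 - 298711) = -6753454870*117077 = -790674235814990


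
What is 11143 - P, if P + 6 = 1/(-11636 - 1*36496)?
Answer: 536623669/48132 ≈ 11149.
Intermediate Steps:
P = -288793/48132 (P = -6 + 1/(-11636 - 1*36496) = -6 + 1/(-11636 - 36496) = -6 + 1/(-48132) = -6 - 1/48132 = -288793/48132 ≈ -6.0000)
11143 - P = 11143 - 1*(-288793/48132) = 11143 + 288793/48132 = 536623669/48132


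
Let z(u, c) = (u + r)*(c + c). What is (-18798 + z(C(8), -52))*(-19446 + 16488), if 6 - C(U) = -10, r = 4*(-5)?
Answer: 54373956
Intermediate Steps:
r = -20
C(U) = 16 (C(U) = 6 - 1*(-10) = 6 + 10 = 16)
z(u, c) = 2*c*(-20 + u) (z(u, c) = (u - 20)*(c + c) = (-20 + u)*(2*c) = 2*c*(-20 + u))
(-18798 + z(C(8), -52))*(-19446 + 16488) = (-18798 + 2*(-52)*(-20 + 16))*(-19446 + 16488) = (-18798 + 2*(-52)*(-4))*(-2958) = (-18798 + 416)*(-2958) = -18382*(-2958) = 54373956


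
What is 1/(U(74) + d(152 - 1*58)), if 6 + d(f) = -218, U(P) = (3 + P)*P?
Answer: 1/5474 ≈ 0.00018268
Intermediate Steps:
U(P) = P*(3 + P)
d(f) = -224 (d(f) = -6 - 218 = -224)
1/(U(74) + d(152 - 1*58)) = 1/(74*(3 + 74) - 224) = 1/(74*77 - 224) = 1/(5698 - 224) = 1/5474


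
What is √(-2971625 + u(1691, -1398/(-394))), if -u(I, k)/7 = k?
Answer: I*√115326758546/197 ≈ 1723.8*I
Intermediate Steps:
u(I, k) = -7*k
√(-2971625 + u(1691, -1398/(-394))) = √(-2971625 - (-9786)/(-394)) = √(-2971625 - (-9786)*(-1)/394) = √(-2971625 - 7*699/197) = √(-2971625 - 4893/197) = √(-585415018/197) = I*√115326758546/197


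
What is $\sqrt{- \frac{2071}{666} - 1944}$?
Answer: $\frac{5 i \sqrt{3838454}}{222} \approx 44.126 i$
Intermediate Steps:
$\sqrt{- \frac{2071}{666} - 1944} = \sqrt{- \frac{1296775}{666}} = \frac{5 i \sqrt{3838454}}{222}$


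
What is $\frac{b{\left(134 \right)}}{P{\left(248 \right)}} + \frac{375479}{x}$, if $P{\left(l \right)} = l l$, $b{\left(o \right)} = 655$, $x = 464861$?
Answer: $\frac{23397944371}{28590810944} \approx 0.81837$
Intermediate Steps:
$P{\left(l \right)} = l^{2}$
$\frac{b{\left(134 \right)}}{P{\left(248 \right)}} + \frac{375479}{x} = \frac{655}{248^{2}} + \frac{375479}{464861} = \frac{655}{61504} + 375479 \cdot \frac{1}{464861} = 655 \cdot \frac{1}{61504} + \frac{375479}{464861} = \frac{655}{61504} + \frac{375479}{464861} = \frac{23397944371}{28590810944}$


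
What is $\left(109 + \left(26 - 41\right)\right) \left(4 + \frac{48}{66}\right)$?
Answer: $\frac{4888}{11} \approx 444.36$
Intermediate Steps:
$\left(109 + \left(26 - 41\right)\right) \left(4 + \frac{48}{66}\right) = \left(109 + \left(26 - 41\right)\right) \left(4 + 48 \cdot \frac{1}{66}\right) = \left(109 - 15\right) \left(4 + \frac{8}{11}\right) = 94 \cdot \frac{52}{11} = \frac{4888}{11}$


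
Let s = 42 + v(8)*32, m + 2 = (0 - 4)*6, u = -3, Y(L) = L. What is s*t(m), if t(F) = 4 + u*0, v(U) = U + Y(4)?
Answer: 1704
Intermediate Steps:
m = -26 (m = -2 + (0 - 4)*6 = -2 - 4*6 = -2 - 24 = -26)
v(U) = 4 + U (v(U) = U + 4 = 4 + U)
t(F) = 4 (t(F) = 4 - 3*0 = 4 + 0 = 4)
s = 426 (s = 42 + (4 + 8)*32 = 42 + 12*32 = 42 + 384 = 426)
s*t(m) = 426*4 = 1704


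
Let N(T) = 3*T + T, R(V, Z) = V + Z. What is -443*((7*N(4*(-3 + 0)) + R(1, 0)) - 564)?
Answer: 398257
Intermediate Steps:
N(T) = 4*T
-443*((7*N(4*(-3 + 0)) + R(1, 0)) - 564) = -443*((7*(4*(4*(-3 + 0))) + (1 + 0)) - 564) = -443*((7*(4*(4*(-3))) + 1) - 564) = -443*((7*(4*(-12)) + 1) - 564) = -443*((7*(-48) + 1) - 564) = -443*((-336 + 1) - 564) = -443*(-335 - 564) = -443*(-899) = 398257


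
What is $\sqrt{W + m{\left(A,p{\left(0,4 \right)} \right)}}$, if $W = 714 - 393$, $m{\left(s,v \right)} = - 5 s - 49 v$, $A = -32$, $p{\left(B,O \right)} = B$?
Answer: $\sqrt{481} \approx 21.932$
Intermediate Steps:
$m{\left(s,v \right)} = - 49 v - 5 s$
$W = 321$
$\sqrt{W + m{\left(A,p{\left(0,4 \right)} \right)}} = \sqrt{321 - -160} = \sqrt{321 + \left(0 + 160\right)} = \sqrt{321 + 160} = \sqrt{481}$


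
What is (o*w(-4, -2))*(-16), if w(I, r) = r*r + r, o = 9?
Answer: -288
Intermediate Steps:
w(I, r) = r + r² (w(I, r) = r² + r = r + r²)
(o*w(-4, -2))*(-16) = (9*(-2*(1 - 2)))*(-16) = (9*(-2*(-1)))*(-16) = (9*2)*(-16) = 18*(-16) = -288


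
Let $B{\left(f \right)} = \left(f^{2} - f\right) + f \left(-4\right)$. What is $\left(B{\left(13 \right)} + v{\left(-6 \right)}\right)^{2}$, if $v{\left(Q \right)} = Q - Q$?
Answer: $10816$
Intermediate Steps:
$v{\left(Q \right)} = 0$
$B{\left(f \right)} = f^{2} - 5 f$ ($B{\left(f \right)} = \left(f^{2} - f\right) - 4 f = f^{2} - 5 f$)
$\left(B{\left(13 \right)} + v{\left(-6 \right)}\right)^{2} = \left(13 \left(-5 + 13\right) + 0\right)^{2} = \left(13 \cdot 8 + 0\right)^{2} = \left(104 + 0\right)^{2} = 104^{2} = 10816$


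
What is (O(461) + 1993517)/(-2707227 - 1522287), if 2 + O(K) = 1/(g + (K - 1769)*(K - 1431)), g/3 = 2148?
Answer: -2542138302061/5393493170856 ≈ -0.47133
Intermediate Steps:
g = 6444 (g = 3*2148 = 6444)
O(K) = -2 + 1/(6444 + (-1769 + K)*(-1431 + K)) (O(K) = -2 + 1/(6444 + (K - 1769)*(K - 1431)) = -2 + 1/(6444 + (-1769 + K)*(-1431 + K)))
(O(461) + 1993517)/(-2707227 - 1522287) = ((-5075765 - 2*461² + 6400*461)/(2537883 + 461² - 3200*461) + 1993517)/(-2707227 - 1522287) = ((-5075765 - 2*212521 + 2950400)/(2537883 + 212521 - 1475200) + 1993517)/(-4229514) = ((-5075765 - 425042 + 2950400)/1275204 + 1993517)*(-1/4229514) = ((1/1275204)*(-2550407) + 1993517)*(-1/4229514) = (-2550407/1275204 + 1993517)*(-1/4229514) = (2542138302061/1275204)*(-1/4229514) = -2542138302061/5393493170856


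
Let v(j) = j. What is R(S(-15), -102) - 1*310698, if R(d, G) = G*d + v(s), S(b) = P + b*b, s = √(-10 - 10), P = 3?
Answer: -333954 + 2*I*√5 ≈ -3.3395e+5 + 4.4721*I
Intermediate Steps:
s = 2*I*√5 (s = √(-20) = 2*I*√5 ≈ 4.4721*I)
S(b) = 3 + b² (S(b) = 3 + b*b = 3 + b²)
R(d, G) = G*d + 2*I*√5
R(S(-15), -102) - 1*310698 = (-102*(3 + (-15)²) + 2*I*√5) - 1*310698 = (-102*(3 + 225) + 2*I*√5) - 310698 = (-102*228 + 2*I*√5) - 310698 = (-23256 + 2*I*√5) - 310698 = -333954 + 2*I*√5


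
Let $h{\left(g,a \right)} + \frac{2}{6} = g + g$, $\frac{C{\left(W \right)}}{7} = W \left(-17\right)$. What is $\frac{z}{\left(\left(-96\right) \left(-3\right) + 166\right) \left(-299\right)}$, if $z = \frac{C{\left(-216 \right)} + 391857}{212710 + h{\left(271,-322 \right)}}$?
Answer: $- \frac{1252683}{86844182230} \approx -1.4424 \cdot 10^{-5}$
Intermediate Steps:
$C{\left(W \right)} = - 119 W$ ($C{\left(W \right)} = 7 W \left(-17\right) = 7 \left(- 17 W\right) = - 119 W$)
$h{\left(g,a \right)} = - \frac{1}{3} + 2 g$ ($h{\left(g,a \right)} = - \frac{1}{3} + \left(g + g\right) = - \frac{1}{3} + 2 g$)
$z = \frac{1252683}{639755}$ ($z = \frac{\left(-119\right) \left(-216\right) + 391857}{212710 + \left(- \frac{1}{3} + 2 \cdot 271\right)} = \frac{25704 + 391857}{212710 + \left(- \frac{1}{3} + 542\right)} = \frac{417561}{212710 + \frac{1625}{3}} = \frac{417561}{\frac{639755}{3}} = 417561 \cdot \frac{3}{639755} = \frac{1252683}{639755} \approx 1.9581$)
$\frac{z}{\left(\left(-96\right) \left(-3\right) + 166\right) \left(-299\right)} = \frac{1252683}{639755 \left(\left(-96\right) \left(-3\right) + 166\right) \left(-299\right)} = \frac{1252683}{639755 \left(288 + 166\right) \left(-299\right)} = \frac{1252683}{639755 \cdot 454 \left(-299\right)} = \frac{1252683}{639755 \left(-135746\right)} = \frac{1252683}{639755} \left(- \frac{1}{135746}\right) = - \frac{1252683}{86844182230}$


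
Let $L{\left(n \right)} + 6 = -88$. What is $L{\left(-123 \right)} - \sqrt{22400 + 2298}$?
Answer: $-94 - \sqrt{24698} \approx -251.16$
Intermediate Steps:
$L{\left(n \right)} = -94$ ($L{\left(n \right)} = -6 - 88 = -94$)
$L{\left(-123 \right)} - \sqrt{22400 + 2298} = -94 - \sqrt{22400 + 2298} = -94 - \sqrt{24698}$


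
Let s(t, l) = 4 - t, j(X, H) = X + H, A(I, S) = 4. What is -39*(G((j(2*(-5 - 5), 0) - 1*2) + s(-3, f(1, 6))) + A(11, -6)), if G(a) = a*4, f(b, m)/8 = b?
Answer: 2184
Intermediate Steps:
f(b, m) = 8*b
j(X, H) = H + X
G(a) = 4*a
-39*(G((j(2*(-5 - 5), 0) - 1*2) + s(-3, f(1, 6))) + A(11, -6)) = -39*(4*(((0 + 2*(-5 - 5)) - 1*2) + (4 - 1*(-3))) + 4) = -39*(4*(((0 + 2*(-10)) - 2) + (4 + 3)) + 4) = -39*(4*(((0 - 20) - 2) + 7) + 4) = -39*(4*((-20 - 2) + 7) + 4) = -39*(4*(-22 + 7) + 4) = -39*(4*(-15) + 4) = -39*(-60 + 4) = -39*(-56) = 2184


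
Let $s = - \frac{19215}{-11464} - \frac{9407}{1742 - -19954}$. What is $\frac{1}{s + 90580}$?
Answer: $\frac{31090368}{2816204164289} \approx 1.104 \cdot 10^{-5}$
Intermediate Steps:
$s = \frac{38630849}{31090368}$ ($s = \left(-19215\right) \left(- \frac{1}{11464}\right) - \frac{9407}{1742 + 19954} = \frac{19215}{11464} - \frac{9407}{21696} = \frac{38630849}{31090368} \approx 1.2425$)
$\frac{1}{s + 90580} = \frac{1}{\frac{38630849}{31090368} + 90580} = \frac{1}{\frac{2816204164289}{31090368}} = \frac{31090368}{2816204164289}$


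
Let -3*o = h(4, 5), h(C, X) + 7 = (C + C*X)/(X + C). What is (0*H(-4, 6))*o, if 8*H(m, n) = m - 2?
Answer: 0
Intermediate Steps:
H(m, n) = -¼ + m/8 (H(m, n) = (m - 2)/8 = (-2 + m)/8 = -¼ + m/8)
h(C, X) = -7 + (C + C*X)/(C + X) (h(C, X) = -7 + (C + C*X)/(X + C) = -7 + (C + C*X)/(C + X))
o = 13/9 (o = -(-7*5 - 6*4 + 4*5)/(3*(4 + 5)) = -(-35 - 24 + 20)/(3*9) = -(-39)/27 = -⅓*(-13/3) = 13/9 ≈ 1.4444)
(0*H(-4, 6))*o = (0*(-¼ + (⅛)*(-4)))*(13/9) = (0*(-¼ - ½))*(13/9) = (0*(-¾))*(13/9) = 0*(13/9) = 0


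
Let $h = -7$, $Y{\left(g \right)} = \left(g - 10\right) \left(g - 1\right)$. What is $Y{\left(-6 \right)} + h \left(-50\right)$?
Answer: $462$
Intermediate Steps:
$Y{\left(g \right)} = \left(-1 + g\right) \left(-10 + g\right)$ ($Y{\left(g \right)} = \left(-10 + g\right) \left(-1 + g\right) = \left(-1 + g\right) \left(-10 + g\right)$)
$Y{\left(-6 \right)} + h \left(-50\right) = \left(10 + \left(-6\right)^{2} - -66\right) - -350 = \left(10 + 36 + 66\right) + 350 = 112 + 350 = 462$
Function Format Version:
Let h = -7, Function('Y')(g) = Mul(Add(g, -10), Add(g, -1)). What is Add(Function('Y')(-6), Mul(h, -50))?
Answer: 462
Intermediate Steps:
Function('Y')(g) = Mul(Add(-1, g), Add(-10, g)) (Function('Y')(g) = Mul(Add(-10, g), Add(-1, g)) = Mul(Add(-1, g), Add(-10, g)))
Add(Function('Y')(-6), Mul(h, -50)) = Add(Add(10, Pow(-6, 2), Mul(-11, -6)), Mul(-7, -50)) = Add(Add(10, 36, 66), 350) = Add(112, 350) = 462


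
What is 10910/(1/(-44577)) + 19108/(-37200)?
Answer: -4522916155777/9300 ≈ -4.8633e+8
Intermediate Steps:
10910/(1/(-44577)) + 19108/(-37200) = 10910/(-1/44577) + 19108*(-1/37200) = 10910*(-44577) - 4777/9300 = -486335070 - 4777/9300 = -4522916155777/9300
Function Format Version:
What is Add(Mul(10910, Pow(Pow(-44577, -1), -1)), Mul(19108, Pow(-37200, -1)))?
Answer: Rational(-4522916155777, 9300) ≈ -4.8633e+8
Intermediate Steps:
Add(Mul(10910, Pow(Pow(-44577, -1), -1)), Mul(19108, Pow(-37200, -1))) = Add(Mul(10910, Pow(Rational(-1, 44577), -1)), Mul(19108, Rational(-1, 37200))) = Add(Mul(10910, -44577), Rational(-4777, 9300)) = Add(-486335070, Rational(-4777, 9300)) = Rational(-4522916155777, 9300)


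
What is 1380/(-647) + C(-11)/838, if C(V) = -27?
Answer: -1173909/542186 ≈ -2.1651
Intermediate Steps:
1380/(-647) + C(-11)/838 = 1380/(-647) - 27/838 = 1380*(-1/647) - 27*1/838 = -1380/647 - 27/838 = -1173909/542186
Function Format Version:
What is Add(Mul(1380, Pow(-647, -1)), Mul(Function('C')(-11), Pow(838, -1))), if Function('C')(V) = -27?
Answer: Rational(-1173909, 542186) ≈ -2.1651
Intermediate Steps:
Add(Mul(1380, Pow(-647, -1)), Mul(Function('C')(-11), Pow(838, -1))) = Add(Mul(1380, Pow(-647, -1)), Mul(-27, Pow(838, -1))) = Add(Mul(1380, Rational(-1, 647)), Mul(-27, Rational(1, 838))) = Add(Rational(-1380, 647), Rational(-27, 838)) = Rational(-1173909, 542186)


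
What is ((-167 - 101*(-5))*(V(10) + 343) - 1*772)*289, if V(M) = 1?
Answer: 33379500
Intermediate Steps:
((-167 - 101*(-5))*(V(10) + 343) - 1*772)*289 = ((-167 - 101*(-5))*(1 + 343) - 1*772)*289 = ((-167 + 505)*344 - 772)*289 = (338*344 - 772)*289 = (116272 - 772)*289 = 115500*289 = 33379500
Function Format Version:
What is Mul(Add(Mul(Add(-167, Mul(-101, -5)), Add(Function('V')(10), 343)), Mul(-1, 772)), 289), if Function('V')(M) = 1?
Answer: 33379500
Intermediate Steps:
Mul(Add(Mul(Add(-167, Mul(-101, -5)), Add(Function('V')(10), 343)), Mul(-1, 772)), 289) = Mul(Add(Mul(Add(-167, Mul(-101, -5)), Add(1, 343)), Mul(-1, 772)), 289) = Mul(Add(Mul(Add(-167, 505), 344), -772), 289) = Mul(Add(Mul(338, 344), -772), 289) = Mul(Add(116272, -772), 289) = Mul(115500, 289) = 33379500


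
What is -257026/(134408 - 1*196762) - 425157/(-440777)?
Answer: 69900694390/13742104529 ≈ 5.0866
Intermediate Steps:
-257026/(134408 - 1*196762) - 425157/(-440777) = -257026/(134408 - 196762) - 425157*(-1/440777) = -257026/(-62354) + 425157/440777 = -257026*(-1/62354) + 425157/440777 = 128513/31177 + 425157/440777 = 69900694390/13742104529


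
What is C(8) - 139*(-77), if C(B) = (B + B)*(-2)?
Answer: 10671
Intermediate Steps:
C(B) = -4*B (C(B) = (2*B)*(-2) = -4*B)
C(8) - 139*(-77) = -4*8 - 139*(-77) = -32 + 10703 = 10671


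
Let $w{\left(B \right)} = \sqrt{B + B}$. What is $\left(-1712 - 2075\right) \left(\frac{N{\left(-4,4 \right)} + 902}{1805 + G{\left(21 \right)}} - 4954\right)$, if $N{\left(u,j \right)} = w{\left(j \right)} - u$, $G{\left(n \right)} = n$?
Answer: $\frac{17126893063}{913} - \frac{3787 \sqrt{2}}{913} \approx 1.8759 \cdot 10^{7}$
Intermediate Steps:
$w{\left(B \right)} = \sqrt{2} \sqrt{B}$ ($w{\left(B \right)} = \sqrt{2 B} = \sqrt{2} \sqrt{B}$)
$N{\left(u,j \right)} = - u + \sqrt{2} \sqrt{j}$ ($N{\left(u,j \right)} = \sqrt{2} \sqrt{j} - u = - u + \sqrt{2} \sqrt{j}$)
$\left(-1712 - 2075\right) \left(\frac{N{\left(-4,4 \right)} + 902}{1805 + G{\left(21 \right)}} - 4954\right) = \left(-1712 - 2075\right) \left(\frac{\left(\left(-1\right) \left(-4\right) + \sqrt{2} \sqrt{4}\right) + 902}{1805 + 21} - 4954\right) = \left(-1712 - 2075\right) \left(\frac{\left(4 + \sqrt{2} \cdot 2\right) + 902}{1826} - 4954\right) = - 3787 \left(\left(\left(4 + 2 \sqrt{2}\right) + 902\right) \frac{1}{1826} - 4954\right) = - 3787 \left(\left(906 + 2 \sqrt{2}\right) \frac{1}{1826} - 4954\right) = - 3787 \left(\left(\frac{453}{913} + \frac{\sqrt{2}}{913}\right) - 4954\right) = - 3787 \left(- \frac{4522549}{913} + \frac{\sqrt{2}}{913}\right) = \frac{17126893063}{913} - \frac{3787 \sqrt{2}}{913}$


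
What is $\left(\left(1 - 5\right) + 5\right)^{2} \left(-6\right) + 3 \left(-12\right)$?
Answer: $-42$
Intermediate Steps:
$\left(\left(1 - 5\right) + 5\right)^{2} \left(-6\right) + 3 \left(-12\right) = \left(\left(1 - 5\right) + 5\right)^{2} \left(-6\right) - 36 = \left(-4 + 5\right)^{2} \left(-6\right) - 36 = 1^{2} \left(-6\right) - 36 = 1 \left(-6\right) - 36 = -6 - 36 = -42$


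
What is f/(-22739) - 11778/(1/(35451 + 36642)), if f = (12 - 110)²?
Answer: -19307943088210/22739 ≈ -8.4911e+8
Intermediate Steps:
f = 9604 (f = (-98)² = 9604)
f/(-22739) - 11778/(1/(35451 + 36642)) = 9604/(-22739) - 11778/(1/(35451 + 36642)) = 9604*(-1/22739) - 11778/(1/72093) = -9604/22739 - 11778/1/72093 = -9604/22739 - 11778*72093 = -9604/22739 - 849111354 = -19307943088210/22739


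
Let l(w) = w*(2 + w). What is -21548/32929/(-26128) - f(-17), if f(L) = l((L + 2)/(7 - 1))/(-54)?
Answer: 269156183/11614980312 ≈ 0.023173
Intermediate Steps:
f(L) = -(⅓ + L/6)*(7/3 + L/6)/54 (f(L) = (((L + 2)/(7 - 1))*(2 + (L + 2)/(7 - 1)))/(-54) = (((2 + L)/6)*(2 + (2 + L)/6))*(-1/54) = (((2 + L)*(⅙))*(2 + (2 + L)*(⅙)))*(-1/54) = ((⅓ + L/6)*(2 + (⅓ + L/6)))*(-1/54) = ((⅓ + L/6)*(7/3 + L/6))*(-1/54) = -(⅓ + L/6)*(7/3 + L/6)/54)
-21548/32929/(-26128) - f(-17) = -21548/32929/(-26128) - (-1)*(2 - 17)*(14 - 17)/1944 = -21548*1/32929*(-1/26128) - (-1)*(-15)*(-3)/1944 = -21548/32929*(-1/26128) - 1*(-5/216) = 5387/215092228 + 5/216 = 269156183/11614980312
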